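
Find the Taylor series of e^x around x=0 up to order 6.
x^6/720 + x^5/120 + x^4/24 + x^3/6 + x^2/2 + x + 1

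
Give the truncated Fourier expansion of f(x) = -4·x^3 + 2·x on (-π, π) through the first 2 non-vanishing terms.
(52 - 8·π^2)·sin(x) + (-8 + 4·π^2)·sin(2·x)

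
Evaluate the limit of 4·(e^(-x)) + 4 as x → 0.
Direct substitution at x = 0 gives 8.

Final answer: 8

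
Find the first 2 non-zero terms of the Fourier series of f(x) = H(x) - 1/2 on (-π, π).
2·sin(x)/π + 2·sin(3·x)/(3·π)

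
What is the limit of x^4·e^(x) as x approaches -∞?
This is a 0·∞ indeterminate form at x → -∞.
Rewrite the product as x^4 / e^(-x) (an ∞/∞ form) and apply L'Hôpital, or use the standard hierarchy e^(|x|) ≫ |x^4| as x → -∞.
The indeterminate product → 0, so the limit = 0.

Final answer: 0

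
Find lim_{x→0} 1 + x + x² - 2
Direct substitution at x = 0 gives -1.

Final answer: -1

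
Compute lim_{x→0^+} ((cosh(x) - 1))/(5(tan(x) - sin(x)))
Both numerator and denominator → 0 as x → 0^+; this is a 0/0 indeterminate form.
Expand each to leading order near x = 0: numerator ~ x^2/2, denominator ~ 5·x^3/2.
The limit of the ratio is ∞.

Final answer: ∞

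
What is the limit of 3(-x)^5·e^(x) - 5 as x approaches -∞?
The product is a 0·∞ indeterminate form at x → -∞.
Rewrite the product as 3(-x)^5 / e^(-x) (an ∞/∞ form) and apply L'Hôpital, or use the standard hierarchy e^(|x|) ≫ |(-x)^5| as x → -∞.
The indeterminate product → 0, so the limit = -5.

Final answer: -5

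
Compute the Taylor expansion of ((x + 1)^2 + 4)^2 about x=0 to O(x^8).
x^4 + 4·x^3 + 14·x^2 + 20·x + 25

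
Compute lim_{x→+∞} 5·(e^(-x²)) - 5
Evaluate the dominant behaviour as x → +∞; each term tends to a finite value or vanishes.
Limit = -5.

Final answer: -5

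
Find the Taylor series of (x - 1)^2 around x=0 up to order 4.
x^2 - 2·x + 1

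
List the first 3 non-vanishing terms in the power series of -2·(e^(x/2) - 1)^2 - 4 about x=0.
-x^3/4 - x^2/2 - 4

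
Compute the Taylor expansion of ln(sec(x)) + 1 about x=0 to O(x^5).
x^4/12 + x^2/2 + 1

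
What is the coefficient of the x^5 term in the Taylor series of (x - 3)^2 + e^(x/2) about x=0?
Expand to order 5: (x - 3)^2 + e^(x/2) = x^5/3840 + x^4/384 + x^3/48 + 9·x^2/8 - 11·x/2 + 10 + O(x^6).
The coefficient of x^5 is 1/3840.

Final answer: 1/3840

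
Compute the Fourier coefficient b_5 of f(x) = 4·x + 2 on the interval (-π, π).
b_5 = (1/π) ∫_{-π}^{π} f(x)·sin(5x) dx.
Evaluate the integral (use parity and integration by parts as needed): b_5 = 8/5.

Final answer: 8/5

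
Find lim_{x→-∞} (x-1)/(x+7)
Evaluate the dominant behaviour as x → -∞; each term tends to a finite value or vanishes.
Limit = 1.

Final answer: 1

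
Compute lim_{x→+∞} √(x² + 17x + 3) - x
This is an ∞ − ∞ indeterminate form.
Multiply and divide by the conjugate √(x²+17x + 3) + x; the x² terms cancel, leaving (17x + 3)/(√(x²+17x + 3)+x) → 17/2.
Limit = 17/2.

Final answer: 17/2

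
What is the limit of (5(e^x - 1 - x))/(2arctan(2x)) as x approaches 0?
Both numerator and denominator → 0 as x → 0; this is a 0/0 indeterminate form.
Expand each to leading order near x = 0: numerator ~ 5·x^2/2, denominator ~ 4·x.
The limit of the ratio is 0.

Final answer: 0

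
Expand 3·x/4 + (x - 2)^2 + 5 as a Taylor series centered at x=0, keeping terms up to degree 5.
x^2 - 13·x/4 + 9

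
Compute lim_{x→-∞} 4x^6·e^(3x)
This is a 0·∞ indeterminate form at x → -∞.
Rewrite the product as 4x^6 / e^(-3x) (an ∞/∞ form) and apply L'Hôpital, or use the standard hierarchy e^(3|x|) ≫ |x^6| as x → -∞.
The indeterminate product → 0, so the limit = 0.

Final answer: 0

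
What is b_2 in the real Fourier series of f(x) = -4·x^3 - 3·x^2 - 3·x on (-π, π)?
b_2 = (1/π) ∫_{-π}^{π} f(x)·sin(2x) dx.
Evaluate the integral (use parity and integration by parts as needed): b_2 = -3 + 4·π^2.

Final answer: -3 + 4·π^2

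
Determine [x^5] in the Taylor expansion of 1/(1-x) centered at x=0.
Expand to order 5: 1/(1-x) = x^5 + x^4 + x^3 + x^2 + x + 1 + O(x^6).
The coefficient of x^5 is 1.

Final answer: 1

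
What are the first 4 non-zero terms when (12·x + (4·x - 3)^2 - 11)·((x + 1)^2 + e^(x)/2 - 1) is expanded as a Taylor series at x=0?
149·x^3/6 - 49·x^2/2 - 11·x - 1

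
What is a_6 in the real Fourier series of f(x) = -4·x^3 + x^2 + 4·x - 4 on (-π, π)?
a_6 = (1/π) ∫_{-π}^{π} f(x)·cos(6x) dx.
Evaluate the integral (use parity and integration by parts as needed): a_6 = 1/9.

Final answer: 1/9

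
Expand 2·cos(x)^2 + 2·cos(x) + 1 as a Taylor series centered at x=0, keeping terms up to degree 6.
-11·x^6/120 + 3·x^4/4 - 3·x^2 + 5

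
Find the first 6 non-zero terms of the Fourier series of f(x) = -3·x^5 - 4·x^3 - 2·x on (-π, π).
(-676 - 6·π^4 + 112·π^2)·sin(x) + (-11·π^2 + 37/2 + 3·π^4)·sin(2·x) + (-2·π^4 - 68/27 + 16·π^2/9)·sin(3·x) + (61/64 + π^2/8 + 3·π^4/2)·sin(4·x) + (-6·π^4/5 - 16·π^2/25 - 404/625)·sin(5·x) + (29/54 + 7·π^2/9 + π^4)·sin(6·x)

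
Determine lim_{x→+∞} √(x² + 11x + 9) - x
As x → +∞: multiply by the conjugate to get (11x+9)/(√(x²+11x+9)+x); the denominator ~ 2x, so the limit is 11/2.
Limit = 11/2.

Final answer: 11/2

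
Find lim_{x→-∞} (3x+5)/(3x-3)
Evaluate the dominant behaviour as x → -∞; each term tends to a finite value or vanishes.
Limit = 1.

Final answer: 1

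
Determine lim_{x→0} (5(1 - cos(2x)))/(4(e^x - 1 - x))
Both numerator and denominator → 0 as x → 0; this is a 0/0 indeterminate form.
Expand each to leading order near x = 0: numerator ~ 10·x^2, denominator ~ 2·x^2.
The limit of the ratio is 5.

Final answer: 5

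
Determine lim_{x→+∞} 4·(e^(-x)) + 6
Evaluate the dominant behaviour as x → +∞; each term tends to a finite value or vanishes.
Limit = 6.

Final answer: 6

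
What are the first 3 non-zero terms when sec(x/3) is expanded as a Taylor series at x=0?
5·x^4/1944 + x^2/18 + 1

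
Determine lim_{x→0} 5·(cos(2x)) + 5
Direct substitution at x = 0 gives 10.

Final answer: 10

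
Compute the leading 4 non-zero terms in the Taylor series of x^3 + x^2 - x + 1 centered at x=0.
x^3 + x^2 - x + 1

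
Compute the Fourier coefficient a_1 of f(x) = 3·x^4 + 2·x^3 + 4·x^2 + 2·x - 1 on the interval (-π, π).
a_1 = (1/π) ∫_{-π}^{π} f(x)·cos(1x) dx.
Evaluate the integral (use parity and integration by parts as needed): a_1 = 128 - 24·π^2.

Final answer: 128 - 24·π^2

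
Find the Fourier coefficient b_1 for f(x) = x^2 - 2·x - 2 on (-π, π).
b_1 = (1/π) ∫_{-π}^{π} f(x)·sin(1x) dx.
Evaluate the integral (use parity and integration by parts as needed): b_1 = -4.

Final answer: -4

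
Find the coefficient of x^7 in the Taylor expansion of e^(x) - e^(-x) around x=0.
Expand to order 7: e^(x) - e^(-x) = x^7/2520 + x^5/60 + x^3/3 + 2·x + O(x^8).
The coefficient of x^7 is 1/2520.

Final answer: 1/2520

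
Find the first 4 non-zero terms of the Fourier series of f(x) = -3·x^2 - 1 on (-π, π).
12·cos(x) - 3·cos(2·x) + 4·cos(3·x)/3 - π^2 - 1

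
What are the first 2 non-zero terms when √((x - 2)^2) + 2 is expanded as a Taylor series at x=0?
4 - x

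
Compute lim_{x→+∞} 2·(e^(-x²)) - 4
Evaluate the dominant behaviour as x → +∞; each term tends to a finite value or vanishes.
Limit = -4.

Final answer: -4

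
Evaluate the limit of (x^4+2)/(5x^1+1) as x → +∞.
This is an ∞/∞ indeterminate form as x → +∞.
Divide numerator and denominator by x^4 and let the lower-order terms vanish; the numerator's degree 4 exceeds the denominator's degree 1, so the quotient diverges.
Limit = ∞.

Final answer: ∞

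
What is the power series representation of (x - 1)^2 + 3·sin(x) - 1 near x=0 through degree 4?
-x^3/2 + x^2 + x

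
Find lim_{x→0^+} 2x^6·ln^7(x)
This is a 0·∞ indeterminate form at x → 0⁺.
Rewrite the product as 2·ln^7(x) / x^(-6) and apply L'Hôpital, or use the standard hierarchy x^(-6) ≫ |ln x|^7 as x → 0⁺.
The indeterminate product → 0, so the limit = 0.

Final answer: 0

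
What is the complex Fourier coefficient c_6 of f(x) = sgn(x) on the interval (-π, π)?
Compute the real Fourier coefficients first: a_6 = 0, b_6 = 0.
Then c_6 = (a_6 − i·b_6)/2 = 0.

Final answer: 0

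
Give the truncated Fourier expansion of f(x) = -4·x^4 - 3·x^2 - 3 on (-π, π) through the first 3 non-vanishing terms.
(-180 + 32·π^2)·cos(x) + (9 - 8·π^2)·cos(2·x) - 4·π^4/5 - π^2 - 3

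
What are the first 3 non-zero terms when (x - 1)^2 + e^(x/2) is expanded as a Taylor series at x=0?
9·x^2/8 - 3·x/2 + 2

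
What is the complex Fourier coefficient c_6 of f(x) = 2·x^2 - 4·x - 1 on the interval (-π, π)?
Compute the real Fourier coefficients first: a_6 = 2/9, b_6 = 4/3.
Then c_6 = (a_6 − i·b_6)/2 = 1/9 - 2·i/3.

Final answer: 1/9 - 2·i/3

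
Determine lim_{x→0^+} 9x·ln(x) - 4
The product is a 0·∞ indeterminate form at x → 0⁺.
Rewrite the product as 9·ln(x) / x^(-1) and apply L'Hôpital, or use the standard hierarchy x^(-1) ≫ |ln x| as x → 0⁺.
The indeterminate product → 0, so the limit = -4.

Final answer: -4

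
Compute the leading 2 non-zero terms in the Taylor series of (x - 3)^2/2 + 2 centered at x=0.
13/2 - 3·x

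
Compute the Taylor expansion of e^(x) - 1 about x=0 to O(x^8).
x^7/5040 + x^6/720 + x^5/120 + x^4/24 + x^3/6 + x^2/2 + x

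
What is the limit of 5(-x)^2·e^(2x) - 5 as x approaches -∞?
The product is a 0·∞ indeterminate form at x → -∞.
Rewrite the product as 5(-x)^2 / e^(-2x) (an ∞/∞ form) and apply L'Hôpital, or use the standard hierarchy e^(2|x|) ≫ |(-x)^2| as x → -∞.
The indeterminate product → 0, so the limit = -5.

Final answer: -5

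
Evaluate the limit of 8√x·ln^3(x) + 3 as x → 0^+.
The product is a 0·∞ indeterminate form at x → 0⁺.
Rewrite the product as 8·ln^3(x) / x^(-1/2) and apply L'Hôpital, or use the standard hierarchy x^(-1/2) ≫ |ln x|^3 as x → 0⁺.
The indeterminate product → 0, so the limit = 3.

Final answer: 3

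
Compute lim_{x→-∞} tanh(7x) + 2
Evaluate the dominant behaviour as x → -∞; each term tends to a finite value or vanishes.
Limit = 1.

Final answer: 1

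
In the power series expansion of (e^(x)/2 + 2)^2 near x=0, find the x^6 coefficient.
Expand to order 6: (e^(x)/2 + 2)^2 = x^6/40 + x^5/12 + x^4/4 + 2·x^3/3 + 3·x^2/2 + 5·x/2 + 25/4 + O(x^7).
The coefficient of x^6 is 1/40.

Final answer: 1/40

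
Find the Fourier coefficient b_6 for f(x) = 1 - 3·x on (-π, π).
b_6 = (1/π) ∫_{-π}^{π} f(x)·sin(6x) dx.
Evaluate the integral (use parity and integration by parts as needed): b_6 = 1.

Final answer: 1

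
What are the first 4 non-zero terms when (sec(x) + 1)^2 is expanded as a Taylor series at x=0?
197·x^6/360 + 13·x^4/12 + 2·x^2 + 4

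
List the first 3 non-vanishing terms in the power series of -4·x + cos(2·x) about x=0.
-2·x^2 - 4·x + 1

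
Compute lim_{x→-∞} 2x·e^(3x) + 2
The product is a 0·∞ indeterminate form at x → -∞.
Rewrite the product as 2x / e^(-3x) (an ∞/∞ form) and apply L'Hôpital, or use the standard hierarchy e^(3|x|) ≫ |x| as x → -∞.
The indeterminate product → 0, so the limit = 2.

Final answer: 2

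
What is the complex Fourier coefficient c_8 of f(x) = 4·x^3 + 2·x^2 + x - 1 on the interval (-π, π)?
Compute the real Fourier coefficients first: a_8 = 1/8, b_8 = -π^2 - 5/32.
Then c_8 = (a_8 − i·b_8)/2 = 1/16 + 5·i/64 + i·π^2/2.

Final answer: 1/16 + 5·i/64 + i·π^2/2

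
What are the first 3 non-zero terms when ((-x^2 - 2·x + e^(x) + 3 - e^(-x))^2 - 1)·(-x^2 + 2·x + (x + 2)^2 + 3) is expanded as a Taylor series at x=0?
-42·x^2 + 48·x + 56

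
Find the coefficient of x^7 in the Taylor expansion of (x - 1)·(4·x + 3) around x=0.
Expand to order 7: (x - 1)·(4·x + 3) = 4·x^2 - x - 3 + O(x^8).
The coefficient of x^7 is 0.

Final answer: 0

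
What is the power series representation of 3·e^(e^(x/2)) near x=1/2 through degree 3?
3·e^(e^(1/4)) + 3·e^(1/4)·e^(e^(1/4))·(x - 1/2)/2 + (3·e^(1/4)·e^(e^(1/4))/8 + 3·e^(1/2)·e^(e^(1/4))/8)·(x - 1/2)^2 + (e^(1/4)·e^(e^(1/4))/16 + e^(3/4)·e^(e^(1/4))/16 + 3·e^(1/2)·e^(e^(1/4))/16)·(x - 1/2)^3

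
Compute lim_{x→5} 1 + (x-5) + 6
Direct substitution at x = 5 gives 7.

Final answer: 7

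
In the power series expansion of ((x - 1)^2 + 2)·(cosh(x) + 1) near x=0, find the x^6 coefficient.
Expand to order 6: ((x - 1)^2 + 2)·(cosh(x) + 1) = 11·x^6/240 - x^5/12 + 5·x^4/8 - x^3 + 7·x^2/2 - 4·x + 6 + O(x^7).
The coefficient of x^6 is 11/240.

Final answer: 11/240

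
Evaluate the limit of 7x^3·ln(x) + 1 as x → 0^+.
The product is a 0·∞ indeterminate form at x → 0⁺.
Rewrite the product as 7·ln(x) / x^(-3) and apply L'Hôpital, or use the standard hierarchy x^(-3) ≫ |ln x| as x → 0⁺.
The indeterminate product → 0, so the limit = 1.

Final answer: 1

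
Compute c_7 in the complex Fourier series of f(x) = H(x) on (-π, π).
Compute the real Fourier coefficients first: a_7 = 0, b_7 = 2/(7·π).
Then c_7 = (a_7 − i·b_7)/2 = -i/(7·π).

Final answer: -i/(7·π)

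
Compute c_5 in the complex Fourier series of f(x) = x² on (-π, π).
Compute the real Fourier coefficients first: a_5 = -4/25, b_5 = 0.
Then c_5 = (a_5 − i·b_5)/2 = -2/25.

Final answer: -2/25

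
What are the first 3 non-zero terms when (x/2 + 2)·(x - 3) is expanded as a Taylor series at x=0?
x^2/2 + x/2 - 6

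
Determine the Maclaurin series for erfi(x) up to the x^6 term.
x^5/(5·√(π)) + 2·x^3/(3·√(π)) + 2·x/√(π)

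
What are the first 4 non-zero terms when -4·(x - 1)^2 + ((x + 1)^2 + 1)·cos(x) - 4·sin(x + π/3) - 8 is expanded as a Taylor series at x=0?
-2·x^3/3 + x^2·(-4 + √(3)) + 8·x - 10 - 2·√(3)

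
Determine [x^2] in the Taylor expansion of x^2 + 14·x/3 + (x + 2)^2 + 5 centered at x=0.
Expand to order 2: x^2 + 14·x/3 + (x + 2)^2 + 5 = 2·x^2 + 26·x/3 + 9 + O(x^3).
The coefficient of x^2 is 2.

Final answer: 2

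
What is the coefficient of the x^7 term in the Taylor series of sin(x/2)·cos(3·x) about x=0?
Expand to order 7: sin(x/2)·cos(3·x) = -372709·x^7/645120 + 6841·x^5/3840 - 109·x^3/48 + x/2 + O(x^8).
The coefficient of x^7 is -372709/645120.

Final answer: -372709/645120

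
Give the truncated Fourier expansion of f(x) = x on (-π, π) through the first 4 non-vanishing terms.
2·sin(x) - sin(2·x) + 2·sin(3·x)/3 - sin(4·x)/2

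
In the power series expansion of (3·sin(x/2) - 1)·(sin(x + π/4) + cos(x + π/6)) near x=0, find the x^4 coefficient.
Expand to order 4: (3·sin(x/2) - 1)·(sin(x + π/4) + cos(x + π/6)) = x^4·(-17·√(2)/96 - √(3)/48 + 5/32) + x^3·(-13·√(3)/32 - 31·√(2)/96 - 1/12) + x^2·(-3/4 + √(3)/4 + √(2)) + x·(√(2)/4 + 1/2 + 3·√(3)/4) - √(3)/2 - √(2)/2 + O(x^5).
The coefficient of x^4 is -17·√(2)/96 - √(3)/48 + 5/32.

Final answer: -17·√(2)/96 - √(3)/48 + 5/32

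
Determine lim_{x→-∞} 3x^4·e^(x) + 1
The product is a 0·∞ indeterminate form at x → -∞.
Rewrite the product as 3x^4 / e^(-x) (an ∞/∞ form) and apply L'Hôpital, or use the standard hierarchy e^(|x|) ≫ |x^4| as x → -∞.
The indeterminate product → 0, so the limit = 1.

Final answer: 1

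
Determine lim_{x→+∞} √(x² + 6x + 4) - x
This is an ∞ − ∞ indeterminate form.
Multiply and divide by the conjugate √(x²+6x + 4) + x; the x² terms cancel, leaving (6x + 4)/(√(x²+6x + 4)+x) → 6/2 = 3.
Limit = 3.

Final answer: 3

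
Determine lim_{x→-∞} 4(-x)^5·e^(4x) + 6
The product is a 0·∞ indeterminate form at x → -∞.
Rewrite the product as 4(-x)^5 / e^(-4x) (an ∞/∞ form) and apply L'Hôpital, or use the standard hierarchy e^(4|x|) ≫ |(-x)^5| as x → -∞.
The indeterminate product → 0, so the limit = 6.

Final answer: 6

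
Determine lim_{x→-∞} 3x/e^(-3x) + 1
The quotient is an ∞/∞ indeterminate form as x → -∞.
Compare growth rates of the dominant terms (exponentials ≫ polynomials ≫ logarithms), or apply L'Hôpital's rule; the quotient → 0.
Adding the constant: 0 + 1 = 1. Limit = 1.

Final answer: 1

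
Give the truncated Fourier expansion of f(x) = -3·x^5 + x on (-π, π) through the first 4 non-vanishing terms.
(-718 - 6·π^4 + 120·π^2)·sin(x) + (-15·π^2 + 43/2 + 3·π^4)·sin(2·x) + (-2·π^4 - 62/27 + 40·π^2/9)·sin(3·x) + (-15·π^2/8 + 13/64 + 3·π^4/2)·sin(4·x)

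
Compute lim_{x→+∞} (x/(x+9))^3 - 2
As x → +∞: x/(x+9) = 1/(1 + 9/x) → 1, and the 3rd power of a limit-1 base also → 1; with the additive constant, 1 - 2 = -1.
Limit = -1.

Final answer: -1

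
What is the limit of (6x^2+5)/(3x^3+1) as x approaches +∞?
This is an ∞/∞ indeterminate form as x → +∞.
Divide numerator and denominator by x^3 and let the lower-order terms vanish; the numerator's degree 2 is below the denominator's degree 3, so the quotient → 0.
Limit = 0.

Final answer: 0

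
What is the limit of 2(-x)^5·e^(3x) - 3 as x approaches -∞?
The product is a 0·∞ indeterminate form at x → -∞.
Rewrite the product as 2(-x)^5 / e^(-3x) (an ∞/∞ form) and apply L'Hôpital, or use the standard hierarchy e^(3|x|) ≫ |(-x)^5| as x → -∞.
The indeterminate product → 0, so the limit = -3.

Final answer: -3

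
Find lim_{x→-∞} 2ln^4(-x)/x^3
This is an ∞/∞ indeterminate form as x → -∞.
Compare growth rates of the dominant terms (exponentials ≫ polynomials ≫ logarithms), or apply L'Hôpital's rule; the quotient → 0.
Limit = 0.

Final answer: 0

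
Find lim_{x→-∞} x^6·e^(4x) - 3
The product is a 0·∞ indeterminate form at x → -∞.
Rewrite the product as x^6 / e^(-4x) (an ∞/∞ form) and apply L'Hôpital, or use the standard hierarchy e^(4|x|) ≫ |x^6| as x → -∞.
The indeterminate product → 0, so the limit = -3.

Final answer: -3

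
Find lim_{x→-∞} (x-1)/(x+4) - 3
Evaluate the dominant behaviour as x → -∞; each term tends to a finite value or vanishes.
Limit = -2.

Final answer: -2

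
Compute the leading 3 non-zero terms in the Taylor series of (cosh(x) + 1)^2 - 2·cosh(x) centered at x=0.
x^4/3 + x^2 + 2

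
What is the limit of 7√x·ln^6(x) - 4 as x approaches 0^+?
The product is a 0·∞ indeterminate form at x → 0⁺.
Rewrite the product as 7·ln^6(x) / x^(-1/2) and apply L'Hôpital, or use the standard hierarchy x^(-1/2) ≫ |ln x|^6 as x → 0⁺.
The indeterminate product → 0, so the limit = -4.

Final answer: -4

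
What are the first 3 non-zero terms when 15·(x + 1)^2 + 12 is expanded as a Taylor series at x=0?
15·x^2 + 30·x + 27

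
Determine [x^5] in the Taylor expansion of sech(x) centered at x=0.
Expand to order 5: sech(x) = 5·x^4/24 - x^2/2 + 1 + O(x^6).
The coefficient of x^5 is 0.

Final answer: 0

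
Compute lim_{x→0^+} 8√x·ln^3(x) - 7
The product is a 0·∞ indeterminate form at x → 0⁺.
Rewrite the product as 8·ln^3(x) / x^(-1/2) and apply L'Hôpital, or use the standard hierarchy x^(-1/2) ≫ |ln x|^3 as x → 0⁺.
The indeterminate product → 0, so the limit = -7.

Final answer: -7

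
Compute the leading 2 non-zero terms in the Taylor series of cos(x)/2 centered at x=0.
1/2 - x^2/4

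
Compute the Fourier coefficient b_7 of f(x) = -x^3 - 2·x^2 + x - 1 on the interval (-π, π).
b_7 = (1/π) ∫_{-π}^{π} f(x)·sin(7x) dx.
Evaluate the integral (use parity and integration by parts as needed): b_7 = 110/343 - 2·π^2/7.

Final answer: 110/343 - 2·π^2/7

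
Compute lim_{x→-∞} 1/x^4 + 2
Evaluate the dominant behaviour as x → -∞; each term tends to a finite value or vanishes.
Limit = 2.

Final answer: 2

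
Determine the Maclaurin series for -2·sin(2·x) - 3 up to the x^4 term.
8·x^3/3 - 4·x - 3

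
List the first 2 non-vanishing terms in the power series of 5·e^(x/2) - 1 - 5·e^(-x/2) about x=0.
5·x - 1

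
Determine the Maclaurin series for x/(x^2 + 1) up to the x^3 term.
-x^3 + x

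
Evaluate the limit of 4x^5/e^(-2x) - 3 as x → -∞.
The quotient is an ∞/∞ indeterminate form as x → -∞.
Compare growth rates of the dominant terms (exponentials ≫ polynomials ≫ logarithms), or apply L'Hôpital's rule; the quotient → 0.
Adding the constant: 0 - 3 = -3. Limit = -3.

Final answer: -3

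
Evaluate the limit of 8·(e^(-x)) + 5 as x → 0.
Direct substitution at x = 0 gives 13.

Final answer: 13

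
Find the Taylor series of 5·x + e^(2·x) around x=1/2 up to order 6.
5/2 + e + (5 + 2·e)·(x - 1/2) + 2·e·(x - 1/2)^2 + 4·e·(x - 1/2)^3/3 + 2·e·(x - 1/2)^4/3 + 4·e·(x - 1/2)^5/15 + 4·e·(x - 1/2)^6/45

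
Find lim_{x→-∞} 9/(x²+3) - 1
Evaluate the dominant behaviour as x → -∞; each term tends to a finite value or vanishes.
Limit = -1.

Final answer: -1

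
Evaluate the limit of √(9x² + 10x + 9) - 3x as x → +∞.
As x → +∞: multiply by the conjugate to get (10x+9)/(√(9x²+10x+9)+3x); the denominator ~ 6x, so the limit is 10/6 = 5/3.
Limit = 5/3.

Final answer: 5/3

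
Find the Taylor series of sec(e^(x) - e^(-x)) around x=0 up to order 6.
116·x^6/15 + 4·x^4 + 2·x^2 + 1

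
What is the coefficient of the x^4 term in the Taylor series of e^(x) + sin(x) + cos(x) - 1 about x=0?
Expand to order 4: e^(x) + sin(x) + cos(x) - 1 = x^4/12 + 2·x + 1 + O(x^5).
The coefficient of x^4 is 1/12.

Final answer: 1/12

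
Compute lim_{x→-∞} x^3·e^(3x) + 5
The product is a 0·∞ indeterminate form at x → -∞.
Rewrite the product as x^3 / e^(-3x) (an ∞/∞ form) and apply L'Hôpital, or use the standard hierarchy e^(3|x|) ≫ |x^3| as x → -∞.
The indeterminate product → 0, so the limit = 5.

Final answer: 5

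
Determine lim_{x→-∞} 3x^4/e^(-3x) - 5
The quotient is an ∞/∞ indeterminate form as x → -∞.
Compare growth rates of the dominant terms (exponentials ≫ polynomials ≫ logarithms), or apply L'Hôpital's rule; the quotient → 0.
Adding the constant: 0 - 5 = -5. Limit = -5.

Final answer: -5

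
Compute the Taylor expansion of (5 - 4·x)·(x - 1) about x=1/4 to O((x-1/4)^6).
-3 + 7·(x - 1/4) - 4·(x - 1/4)^2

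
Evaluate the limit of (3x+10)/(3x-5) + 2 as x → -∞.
Evaluate the dominant behaviour as x → -∞; each term tends to a finite value or vanishes.
Limit = 3.

Final answer: 3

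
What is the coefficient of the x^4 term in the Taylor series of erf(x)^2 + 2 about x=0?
Expand to order 4: erf(x)^2 + 2 = -8·x^4/(3·π) + 4·x^2/π + 2 + O(x^5).
The coefficient of x^4 is -8/(3·π).

Final answer: -8/(3·π)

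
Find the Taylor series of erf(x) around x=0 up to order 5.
x^5/(5·√(π)) - 2·x^3/(3·√(π)) + 2·x/√(π)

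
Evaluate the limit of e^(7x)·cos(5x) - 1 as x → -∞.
Evaluate the dominant behaviour as x → -∞; each term tends to a finite value or vanishes.
Limit = -1.

Final answer: -1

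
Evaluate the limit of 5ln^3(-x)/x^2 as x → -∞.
This is an ∞/∞ indeterminate form as x → -∞.
Compare growth rates of the dominant terms (exponentials ≫ polynomials ≫ logarithms), or apply L'Hôpital's rule; the quotient → 0.
Limit = 0.

Final answer: 0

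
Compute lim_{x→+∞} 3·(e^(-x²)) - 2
Evaluate the dominant behaviour as x → +∞; each term tends to a finite value or vanishes.
Limit = -2.

Final answer: -2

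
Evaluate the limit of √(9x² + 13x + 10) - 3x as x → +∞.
As x → +∞: multiply by the conjugate to get (13x+10)/(√(9x²+13x+10)+3x); the denominator ~ 6x, so the limit is 13/6.
Limit = 13/6.

Final answer: 13/6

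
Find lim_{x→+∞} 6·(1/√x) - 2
Evaluate the dominant behaviour as x → +∞; each term tends to a finite value or vanishes.
Limit = -2.

Final answer: -2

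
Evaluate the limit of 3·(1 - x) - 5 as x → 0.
Direct substitution at x = 0 gives -2.

Final answer: -2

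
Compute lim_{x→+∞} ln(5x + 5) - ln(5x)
This is an ∞ − ∞ indeterminate form.
Combine the logarithms: ln(5x+5) − ln(5x) = ln((5x+5)/(5x)) = ln(1 + 5/(5x)) → ln(1) = 0.
Limit = 0.

Final answer: 0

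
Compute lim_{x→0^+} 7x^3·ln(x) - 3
The product is a 0·∞ indeterminate form at x → 0⁺.
Rewrite the product as 7·ln(x) / x^(-3) and apply L'Hôpital, or use the standard hierarchy x^(-3) ≫ |ln x| as x → 0⁺.
The indeterminate product → 0, so the limit = -3.

Final answer: -3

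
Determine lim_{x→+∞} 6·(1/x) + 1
Evaluate the dominant behaviour as x → +∞; each term tends to a finite value or vanishes.
Limit = 1.

Final answer: 1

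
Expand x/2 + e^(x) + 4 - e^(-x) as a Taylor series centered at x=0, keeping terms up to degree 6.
x^5/60 + x^3/3 + 5·x/2 + 4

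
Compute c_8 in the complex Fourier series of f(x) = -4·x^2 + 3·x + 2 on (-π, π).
Compute the real Fourier coefficients first: a_8 = -1/4, b_8 = -3/4.
Then c_8 = (a_8 − i·b_8)/2 = -1/8 + 3·i/8.

Final answer: -1/8 + 3·i/8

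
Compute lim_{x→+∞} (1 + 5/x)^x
As x → +∞: this is the defining limit (1 + 5/x)^x → e^5.
Limit = e^(5).

Final answer: e^(5)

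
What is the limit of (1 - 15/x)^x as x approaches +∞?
As x → +∞: this is the defining limit (1 - 15/x)^x → e^(-15).
Limit = e^(-15).

Final answer: e^(-15)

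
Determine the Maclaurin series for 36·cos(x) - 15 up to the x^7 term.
-x^6/20 + 3·x^4/2 - 18·x^2 + 21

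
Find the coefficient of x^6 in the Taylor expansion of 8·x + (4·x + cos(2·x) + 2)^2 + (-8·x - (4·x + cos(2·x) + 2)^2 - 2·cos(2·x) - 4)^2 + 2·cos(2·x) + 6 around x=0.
Expand to order 6: 8·x + (4·x + cos(2·x) + 2)^2 + (-8·x - (4·x + cos(2·x) + 2)^2 - 2·cos(2·x) - 4)^2 + 2·cos(2·x) + 6 = 22168·x^6/45 + 2288·x^5/3 - 2204·x^4/3 - 496·x^3 + 1024·x^2 + 992·x + 242 + O(x^7).
The coefficient of x^6 is 22168/45.

Final answer: 22168/45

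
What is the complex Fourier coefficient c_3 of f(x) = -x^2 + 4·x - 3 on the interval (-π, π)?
Compute the real Fourier coefficients first: a_3 = 4/9, b_3 = 8/3.
Then c_3 = (a_3 − i·b_3)/2 = 2/9 - 4·i/3.

Final answer: 2/9 - 4·i/3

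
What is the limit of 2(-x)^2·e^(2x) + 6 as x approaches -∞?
The product is a 0·∞ indeterminate form at x → -∞.
Rewrite the product as 2(-x)^2 / e^(-2x) (an ∞/∞ form) and apply L'Hôpital, or use the standard hierarchy e^(2|x|) ≫ |(-x)^2| as x → -∞.
The indeterminate product → 0, so the limit = 6.

Final answer: 6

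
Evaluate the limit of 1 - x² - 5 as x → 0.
Direct substitution at x = 0 gives -4.

Final answer: -4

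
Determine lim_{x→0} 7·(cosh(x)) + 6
Direct substitution at x = 0 gives 13.

Final answer: 13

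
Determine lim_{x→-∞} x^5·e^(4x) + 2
The product is a 0·∞ indeterminate form at x → -∞.
Rewrite the product as x^5 / e^(-4x) (an ∞/∞ form) and apply L'Hôpital, or use the standard hierarchy e^(4|x|) ≫ |x^5| as x → -∞.
The indeterminate product → 0, so the limit = 2.

Final answer: 2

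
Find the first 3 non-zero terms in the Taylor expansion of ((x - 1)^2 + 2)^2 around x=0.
10·x^2 - 12·x + 9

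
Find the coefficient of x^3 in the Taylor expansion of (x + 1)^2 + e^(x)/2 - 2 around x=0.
Expand to order 3: (x + 1)^2 + e^(x)/2 - 2 = x^3/12 + 5·x^2/4 + 5·x/2 - 1/2 + O(x^4).
The coefficient of x^3 is 1/12.

Final answer: 1/12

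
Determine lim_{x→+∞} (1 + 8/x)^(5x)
As x → +∞: write (1 + 8/x)^(5x) = ((1 + 8/x)^x)^5 → (e^8)^5 = e^40.
Limit = e^(40).

Final answer: e^(40)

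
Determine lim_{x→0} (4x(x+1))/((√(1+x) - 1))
Both numerator and denominator → 0 as x → 0; this is a 0/0 indeterminate form.
Expand each to leading order near x = 0: numerator ~ 4·x, denominator ~ x/2.
The limit of the ratio is 8.

Final answer: 8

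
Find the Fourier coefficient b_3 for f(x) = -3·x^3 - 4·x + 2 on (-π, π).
b_3 = (1/π) ∫_{-π}^{π} f(x)·sin(3x) dx.
Evaluate the integral (use parity and integration by parts as needed): b_3 = -2·π^2 - 4/3.

Final answer: -2·π^2 - 4/3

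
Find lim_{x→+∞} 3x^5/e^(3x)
This is an ∞/∞ indeterminate form as x → +∞.
The exponential denominator e^(3x) dominates the polynomial numerator (e^x ≫ x^5 as x → ∞), so the quotient → 0.
Limit = 0.

Final answer: 0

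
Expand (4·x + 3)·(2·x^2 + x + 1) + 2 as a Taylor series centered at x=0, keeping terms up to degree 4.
8·x^3 + 10·x^2 + 7·x + 5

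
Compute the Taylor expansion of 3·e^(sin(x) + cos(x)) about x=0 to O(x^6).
3·e·x^5/10 - 5·e·x^4/8 - 3·e·x^3/2 + 3·e·x + 3·e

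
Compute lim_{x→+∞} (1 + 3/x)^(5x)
As x → +∞: write (1 + 3/x)^(5x) = ((1 + 3/x)^x)^5 → (e^3)^5 = e^15.
Limit = e^(15).

Final answer: e^(15)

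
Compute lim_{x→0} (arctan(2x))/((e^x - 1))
Both numerator and denominator → 0 as x → 0; this is a 0/0 indeterminate form.
Expand each to leading order near x = 0: numerator ~ 2·x, denominator ~ x.
The limit of the ratio is 2.

Final answer: 2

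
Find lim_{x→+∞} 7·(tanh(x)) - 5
Evaluate the dominant behaviour as x → +∞; each term tends to a finite value or vanishes.
Limit = 2.

Final answer: 2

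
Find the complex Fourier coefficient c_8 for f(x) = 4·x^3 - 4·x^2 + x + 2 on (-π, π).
Compute the real Fourier coefficients first: a_8 = -1/4, b_8 = -π^2 - 5/32.
Then c_8 = (a_8 − i·b_8)/2 = -1/8 + 5·i/64 + i·π^2/2.

Final answer: -1/8 + 5·i/64 + i·π^2/2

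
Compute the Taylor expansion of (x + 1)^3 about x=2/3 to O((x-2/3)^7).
125/27 + 25·(x - 2/3)/3 + 5·(x - 2/3)^2 + (x - 2/3)^3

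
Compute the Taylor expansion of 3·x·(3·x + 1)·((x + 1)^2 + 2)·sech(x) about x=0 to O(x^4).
33·x^3/2 + 33·x^2 + 9·x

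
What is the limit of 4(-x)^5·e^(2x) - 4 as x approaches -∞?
The product is a 0·∞ indeterminate form at x → -∞.
Rewrite the product as 4(-x)^5 / e^(-2x) (an ∞/∞ form) and apply L'Hôpital, or use the standard hierarchy e^(2|x|) ≫ |(-x)^5| as x → -∞.
The indeterminate product → 0, so the limit = -4.

Final answer: -4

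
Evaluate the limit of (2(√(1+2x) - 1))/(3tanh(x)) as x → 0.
Both numerator and denominator → 0 as x → 0; this is a 0/0 indeterminate form.
Expand each to leading order near x = 0: numerator ~ 2·x, denominator ~ 3·x.
The limit of the ratio is 2/3.

Final answer: 2/3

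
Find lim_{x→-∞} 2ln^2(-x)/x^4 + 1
The quotient is an ∞/∞ indeterminate form as x → -∞.
Compare growth rates of the dominant terms (exponentials ≫ polynomials ≫ logarithms), or apply L'Hôpital's rule; the quotient → 0.
Adding the constant: 0 + 1 = 1. Limit = 1.

Final answer: 1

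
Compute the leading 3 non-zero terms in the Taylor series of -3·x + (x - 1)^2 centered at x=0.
x^2 - 5·x + 1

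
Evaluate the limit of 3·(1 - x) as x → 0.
Direct substitution at x = 0 gives 3.

Final answer: 3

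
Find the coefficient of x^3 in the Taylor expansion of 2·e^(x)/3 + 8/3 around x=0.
Expand to order 3: 2·e^(x)/3 + 8/3 = x^3/9 + x^2/3 + 2·x/3 + 10/3 + O(x^4).
The coefficient of x^3 is 1/9.

Final answer: 1/9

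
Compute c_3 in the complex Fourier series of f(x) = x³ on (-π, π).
Compute the real Fourier coefficients first: a_3 = 0, b_3 = -4/9 + 2·π^2/3.
Then c_3 = (a_3 − i·b_3)/2 = -i·π^2/3 + 2·i/9.

Final answer: -i·π^2/3 + 2·i/9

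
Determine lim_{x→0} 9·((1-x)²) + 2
Direct substitution at x = 0 gives 11.

Final answer: 11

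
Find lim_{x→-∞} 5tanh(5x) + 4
Evaluate the dominant behaviour as x → -∞; each term tends to a finite value or vanishes.
Limit = -1.

Final answer: -1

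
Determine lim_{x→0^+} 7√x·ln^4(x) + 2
The product is a 0·∞ indeterminate form at x → 0⁺.
Rewrite the product as 7·ln^4(x) / x^(-1/2) and apply L'Hôpital, or use the standard hierarchy x^(-1/2) ≫ |ln x|^4 as x → 0⁺.
The indeterminate product → 0, so the limit = 2.

Final answer: 2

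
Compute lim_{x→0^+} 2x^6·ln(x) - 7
The product is a 0·∞ indeterminate form at x → 0⁺.
Rewrite the product as 2·ln(x) / x^(-6) and apply L'Hôpital, or use the standard hierarchy x^(-6) ≫ |ln x| as x → 0⁺.
The indeterminate product → 0, so the limit = -7.

Final answer: -7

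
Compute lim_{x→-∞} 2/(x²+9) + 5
Evaluate the dominant behaviour as x → -∞; each term tends to a finite value or vanishes.
Limit = 5.

Final answer: 5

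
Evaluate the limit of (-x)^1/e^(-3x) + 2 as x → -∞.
The quotient is an ∞/∞ indeterminate form as x → -∞.
Compare growth rates of the dominant terms (exponentials ≫ polynomials ≫ logarithms), or apply L'Hôpital's rule; the quotient → 0.
Adding the constant: 0 + 2 = 2. Limit = 2.

Final answer: 2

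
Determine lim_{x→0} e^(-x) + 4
Direct substitution at x = 0 gives 5.

Final answer: 5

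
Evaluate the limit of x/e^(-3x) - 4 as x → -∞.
The quotient is an ∞/∞ indeterminate form as x → -∞.
Compare growth rates of the dominant terms (exponentials ≫ polynomials ≫ logarithms), or apply L'Hôpital's rule; the quotient → 0.
Adding the constant: 0 - 4 = -4. Limit = -4.

Final answer: -4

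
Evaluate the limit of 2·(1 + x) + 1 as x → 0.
Direct substitution at x = 0 gives 3.

Final answer: 3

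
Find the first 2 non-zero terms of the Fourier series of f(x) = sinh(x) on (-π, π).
sin(x)·sinh(π)/π - 4·sin(2·x)·sinh(π)/(5·π)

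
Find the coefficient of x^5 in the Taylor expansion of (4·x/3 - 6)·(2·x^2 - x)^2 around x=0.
Expand to order 5: (4·x/3 - 6)·(2·x^2 - x)^2 = 16·x^5/3 - 88·x^4/3 + 76·x^3/3 - 6·x^2 + O(x^6).
The coefficient of x^5 is 16/3.

Final answer: 16/3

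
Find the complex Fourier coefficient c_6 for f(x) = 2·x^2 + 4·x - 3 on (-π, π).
Compute the real Fourier coefficients first: a_6 = 2/9, b_6 = -4/3.
Then c_6 = (a_6 − i·b_6)/2 = 1/9 + 2·i/3.

Final answer: 1/9 + 2·i/3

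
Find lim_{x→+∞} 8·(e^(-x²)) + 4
Evaluate the dominant behaviour as x → +∞; each term tends to a finite value or vanishes.
Limit = 4.

Final answer: 4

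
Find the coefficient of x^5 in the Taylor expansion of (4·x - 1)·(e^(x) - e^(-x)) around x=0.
Expand to order 5: (4·x - 1)·(e^(x) - e^(-x)) = -x^5/60 + 4·x^4/3 - x^3/3 + 8·x^2 - 2·x + O(x^6).
The coefficient of x^5 is -1/60.

Final answer: -1/60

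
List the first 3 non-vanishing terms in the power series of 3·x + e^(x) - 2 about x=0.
x^2/2 + 4·x - 1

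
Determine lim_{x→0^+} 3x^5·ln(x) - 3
The product is a 0·∞ indeterminate form at x → 0⁺.
Rewrite the product as 3·ln(x) / x^(-5) and apply L'Hôpital, or use the standard hierarchy x^(-5) ≫ |ln x| as x → 0⁺.
The indeterminate product → 0, so the limit = -3.

Final answer: -3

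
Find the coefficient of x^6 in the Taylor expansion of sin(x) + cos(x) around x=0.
Expand to order 6: sin(x) + cos(x) = -x^6/720 + x^5/120 + x^4/24 - x^3/6 - x^2/2 + x + 1 + O(x^7).
The coefficient of x^6 is -1/720.

Final answer: -1/720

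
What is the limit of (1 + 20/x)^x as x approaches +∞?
As x → +∞: this is the defining limit (1 + 20/x)^x → e^20.
Limit = e^(20).

Final answer: e^(20)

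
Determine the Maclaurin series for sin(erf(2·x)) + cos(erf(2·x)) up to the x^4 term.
x^4·(32/(3·π^2) + 64/(3·π)) + x^3·(-16/(3·√(π)) - 32/(3·π^(3/2))) - 8·x^2/π + 4·x/√(π) + 1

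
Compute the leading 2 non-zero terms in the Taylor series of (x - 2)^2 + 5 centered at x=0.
9 - 4·x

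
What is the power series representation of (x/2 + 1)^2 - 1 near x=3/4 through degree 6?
57/64 + 11·(x - 3/4)/8 + (x - 3/4)^2/4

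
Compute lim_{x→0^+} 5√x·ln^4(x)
This is a 0·∞ indeterminate form at x → 0⁺.
Rewrite the product as 5·ln^4(x) / x^(-1/2) and apply L'Hôpital, or use the standard hierarchy x^(-1/2) ≫ |ln x|^4 as x → 0⁺.
The indeterminate product → 0, so the limit = 0.

Final answer: 0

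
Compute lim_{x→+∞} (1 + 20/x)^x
As x → +∞: this is the defining limit (1 + 20/x)^x → e^20.
Limit = e^(20).

Final answer: e^(20)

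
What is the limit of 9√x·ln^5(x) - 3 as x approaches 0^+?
The product is a 0·∞ indeterminate form at x → 0⁺.
Rewrite the product as 9·ln^5(x) / x^(-1/2) and apply L'Hôpital, or use the standard hierarchy x^(-1/2) ≫ |ln x|^5 as x → 0⁺.
The indeterminate product → 0, so the limit = -3.

Final answer: -3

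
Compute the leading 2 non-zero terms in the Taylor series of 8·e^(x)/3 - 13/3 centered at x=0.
8·x/3 - 5/3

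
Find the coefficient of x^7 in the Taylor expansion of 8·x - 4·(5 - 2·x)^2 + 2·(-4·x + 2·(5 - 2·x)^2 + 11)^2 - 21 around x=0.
Expand to order 7: 8·x - 4·(5 - 2·x)^2 + 2·(-4·x + 2·(5 - 2·x)^2 + 11)^2 - 21 = 128·x^4 - 1408·x^3 + 5808·x^2 - 10648·x + 7321 + O(x^8).
The coefficient of x^7 is 0.

Final answer: 0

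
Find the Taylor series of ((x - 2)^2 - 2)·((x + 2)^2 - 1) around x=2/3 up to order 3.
-110/81 - 472·(x - 2/3)/27 - 25·(x - 2/3)^2/3 + 8·(x - 2/3)^3/3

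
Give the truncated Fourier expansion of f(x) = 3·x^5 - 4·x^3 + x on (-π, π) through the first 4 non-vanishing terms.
(-128·π^2 + 6·π^4 + 770)·sin(x) + (-3·π^4 - 59/2 + 19·π^2)·sin(2·x) + (-64·π^2/9 + 146/27 + 2·π^4)·sin(3·x) + (-3·π^4/2 - 125/64 + 31·π^2/8)·sin(4·x)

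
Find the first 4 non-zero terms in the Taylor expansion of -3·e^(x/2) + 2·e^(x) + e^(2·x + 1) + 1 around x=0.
x^3·(13/48 + 4·e/3) + x^2·(5/8 + 2·e) + x·(1/2 + 2·e) + e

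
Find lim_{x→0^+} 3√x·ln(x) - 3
The product is a 0·∞ indeterminate form at x → 0⁺.
Rewrite the product as 3·ln(x) / x^(-1/2) and apply L'Hôpital, or use the standard hierarchy x^(-1/2) ≫ |ln x| as x → 0⁺.
The indeterminate product → 0, so the limit = -3.

Final answer: -3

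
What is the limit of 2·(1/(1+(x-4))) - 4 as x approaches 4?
Direct substitution at x = 4 gives -2.

Final answer: -2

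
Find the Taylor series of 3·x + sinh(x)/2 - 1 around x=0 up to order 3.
x^3/12 + 7·x/2 - 1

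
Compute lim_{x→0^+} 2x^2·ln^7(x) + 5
The product is a 0·∞ indeterminate form at x → 0⁺.
Rewrite the product as 2·ln^7(x) / x^(-2) and apply L'Hôpital, or use the standard hierarchy x^(-2) ≫ |ln x|^7 as x → 0⁺.
The indeterminate product → 0, so the limit = 5.

Final answer: 5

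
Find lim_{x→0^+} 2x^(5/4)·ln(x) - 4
The product is a 0·∞ indeterminate form at x → 0⁺.
Rewrite the product as 2·ln(x) / x^(-5/4) and apply L'Hôpital, or use the standard hierarchy x^(-5/4) ≫ |ln x| as x → 0⁺.
The indeterminate product → 0, so the limit = -4.

Final answer: -4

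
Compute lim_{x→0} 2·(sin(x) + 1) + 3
Direct substitution at x = 0 gives 5.

Final answer: 5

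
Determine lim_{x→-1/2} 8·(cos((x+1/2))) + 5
Direct substitution at x = -1/2 gives 13.

Final answer: 13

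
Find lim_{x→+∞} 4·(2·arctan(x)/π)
Evaluate the dominant behaviour as x → +∞; each term tends to a finite value or vanishes.
Limit = 4.

Final answer: 4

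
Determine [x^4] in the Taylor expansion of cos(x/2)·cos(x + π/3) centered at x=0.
Expand to order 4: cos(x/2)·cos(x + π/3) = 41·x^4/768 + 7·√(3)·x^3/48 - 5·x^2/16 - √(3)·x/2 + 1/2 + O(x^5).
The coefficient of x^4 is 41/768.

Final answer: 41/768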